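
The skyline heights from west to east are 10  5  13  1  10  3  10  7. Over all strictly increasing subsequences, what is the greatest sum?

Let S[i] be the best sum of a strictly increasing subsequence ending at i:
i:      1  2  3  4  5  6  7  8
a[i]:  10  5 13  1 10  3 10  7
S:     10  5 23  1 15  4 15 12
Maximum is 23 (e.g. 10 + 13).

23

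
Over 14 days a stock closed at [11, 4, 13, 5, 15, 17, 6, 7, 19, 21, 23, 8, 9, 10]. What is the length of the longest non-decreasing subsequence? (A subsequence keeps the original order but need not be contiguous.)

Track the smallest tail for each achievable length (allowing ties):
11 → extends → [11]
4 → replaces 11 → [4]
13 → extends → [4, 13]
5 → replaces 13 → [4, 5]
15 → extends → [4, 5, 15]
17 → extends → [4, 5, 15, 17]
6 → replaces 15 → [4, 5, 6, 17]
7 → replaces 17 → [4, 5, 6, 7]
19 → extends → [4, 5, 6, 7, 19]
21 → extends → [4, 5, 6, 7, 19, 21]
23 → extends → [4, 5, 6, 7, 19, 21, 23]
8 → replaces 19 → [4, 5, 6, 7, 8, 21, 23]
9 → replaces 21 → [4, 5, 6, 7, 8, 9, 23]
10 → replaces 23 → [4, 5, 6, 7, 8, 9, 10]
Seven tails, so the longest non-decreasing subsequence has length 7 (e.g. 11, 13, 15, 17, 19, 21, 23).

7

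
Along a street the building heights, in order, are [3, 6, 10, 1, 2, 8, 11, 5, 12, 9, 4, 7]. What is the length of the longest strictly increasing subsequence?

5

Track the smallest tail for each achievable length (strict):
3 → extends → [3]
6 → extends → [3, 6]
10 → extends → [3, 6, 10]
1 → replaces 3 → [1, 6, 10]
2 → replaces 6 → [1, 2, 10]
8 → replaces 10 → [1, 2, 8]
11 → extends → [1, 2, 8, 11]
5 → replaces 8 → [1, 2, 5, 11]
12 → extends → [1, 2, 5, 11, 12]
9 → replaces 11 → [1, 2, 5, 9, 12]
4 → replaces 5 → [1, 2, 4, 9, 12]
7 → replaces 9 → [1, 2, 4, 7, 12]
Five tails, so the longest strictly increasing subsequence has length 5 (e.g. 3, 6, 10, 11, 12).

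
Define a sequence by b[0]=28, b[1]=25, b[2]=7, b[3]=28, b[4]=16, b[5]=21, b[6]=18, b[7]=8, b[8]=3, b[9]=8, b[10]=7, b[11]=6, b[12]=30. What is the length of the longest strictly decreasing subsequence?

7

Negate each value so 'decreasing' becomes 'increasing', then run patience tails on the negated sequence:
-28 → extends → [-28]
-25 → extends → [-28, -25]
-7 → extends → [-28, -25, -7]
-28 → already a tail → [-28, -25, -7]
-16 → replaces -7 → [-28, -25, -16]
-21 → replaces -16 → [-28, -25, -21]
-18 → extends → [-28, -25, -21, -18]
-8 → extends → [-28, -25, -21, -18, -8]
-3 → extends → [-28, -25, -21, -18, -8, -3]
-8 → already a tail → [-28, -25, -21, -18, -8, -3]
-7 → replaces -3 → [-28, -25, -21, -18, -8, -7]
-6 → extends → [-28, -25, -21, -18, -8, -7, -6]
-30 → replaces -28 → [-30, -25, -21, -18, -8, -7, -6]
Seven tails, so the longest strictly decreasing subsequence of the original has length 7.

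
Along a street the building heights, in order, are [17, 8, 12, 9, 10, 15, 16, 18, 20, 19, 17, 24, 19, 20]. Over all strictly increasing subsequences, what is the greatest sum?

Let S[i] be the best sum of a strictly increasing subsequence ending at i:
i:       1   2   3   4   5   6   7   8   9  10  11  12  13  14
a[i]:   17   8  12   9  10  15  16  18  20  19  17  24  19  20
S:      17   8  20  17  27  42  58  76  96  95  75 120  95 115
Maximum is 120 (e.g. 8 + 9 + 10 + 15 + 16 + 18 + 20 + 24).

120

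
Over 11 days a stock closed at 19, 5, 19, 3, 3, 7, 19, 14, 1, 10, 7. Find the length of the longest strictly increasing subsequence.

3

Let dp[i] be the length of the longest such subsequence ending at index i:
i:      1  2  3  4  5  6  7  8  9 10 11
a[i]:  19  5 19  3  3  7 19 14  1 10  7
dp:     1  1  2  1  1  2  3  3  1  3  2
Maximum dp value is 3.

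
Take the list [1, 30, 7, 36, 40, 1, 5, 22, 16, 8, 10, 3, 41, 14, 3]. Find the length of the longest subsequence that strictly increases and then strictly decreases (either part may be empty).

inc[i] = longest strictly increasing subsequence ending at i; dec[i] = longest strictly decreasing subsequence starting at i:
i:      1  2  3  4  5  6  7  8  9 10 11 12 13 14 15
a[i]:   1 30  7 36 40  1  5 22 16  8 10  3 41 14  3
inc:    1  2  2  3  4  1  2  3  3  3  4  2  5  5  2
dec:    1  5  3  5  5  1  2  4  3  2  2  1  3  2  1
Best peak at i=5 (value 40): inc=4, dec=5, length 4+5−1 = 8.

8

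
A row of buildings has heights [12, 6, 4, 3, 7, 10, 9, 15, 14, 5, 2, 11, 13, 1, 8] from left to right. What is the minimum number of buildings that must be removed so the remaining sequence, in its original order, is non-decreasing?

Fewest deletions = n − (longest non-decreasing subsequence).
Patience tails:
12 → extends → [12]
6 → replaces 12 → [6]
4 → replaces 6 → [4]
3 → replaces 4 → [3]
7 → extends → [3, 7]
10 → extends → [3, 7, 10]
9 → replaces 10 → [3, 7, 9]
15 → extends → [3, 7, 9, 15]
14 → replaces 15 → [3, 7, 9, 14]
5 → replaces 7 → [3, 5, 9, 14]
2 → replaces 3 → [2, 5, 9, 14]
11 → replaces 14 → [2, 5, 9, 11]
13 → extends → [2, 5, 9, 11, 13]
1 → replaces 2 → [1, 5, 9, 11, 13]
8 → replaces 9 → [1, 5, 8, 11, 13]
Longest non-decreasing subsequence has length 5, so deletions = 15 − 5 = 10.

10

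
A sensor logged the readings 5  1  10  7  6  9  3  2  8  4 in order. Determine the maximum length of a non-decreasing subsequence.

Let dp[i] be the length of the longest such subsequence ending at index i:
i:      1  2  3  4  5  6  7  8  9 10
a[i]:   5  1 10  7  6  9  3  2  8  4
dp:     1  1  2  2  2  3  2  2  3  3
Maximum dp value is 3.

3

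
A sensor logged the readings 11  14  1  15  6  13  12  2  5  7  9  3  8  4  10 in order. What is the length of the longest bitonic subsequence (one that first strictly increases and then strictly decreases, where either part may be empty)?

8

inc[i] = longest strictly increasing subsequence ending at i; dec[i] = longest strictly decreasing subsequence starting at i:
i:      1  2  3  4  5  6  7  8  9 10 11 12 13 14 15
a[i]:  11 14  1 15  6 13 12  2  5  7  9  3  8  4 10
inc:    1  2  1  3  2  3  3  2  3  4  5  3  5  4  6
dec:    4  6  1  6  3  5  4  1  2  2  3  1  2  1  1
Best peak at i=4 (value 15): inc=3, dec=6, length 3+6−1 = 8.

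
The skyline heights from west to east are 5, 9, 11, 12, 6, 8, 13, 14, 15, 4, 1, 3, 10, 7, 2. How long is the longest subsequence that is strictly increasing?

7

Let dp[i] be the length of the longest such subsequence ending at index i:
i:      1  2  3  4  5  6  7  8  9 10 11 12 13 14 15
a[i]:   5  9 11 12  6  8 13 14 15  4  1  3 10  7  2
dp:     1  2  3  4  2  3  5  6  7  1  1  2  4  3  2
Maximum dp value is 7.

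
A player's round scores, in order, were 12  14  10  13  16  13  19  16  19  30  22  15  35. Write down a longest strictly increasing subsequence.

Patience tails give the LIS length; then backtrack through the dp parents:
12 → extends → [12]
14 → extends → [12, 14]
10 → replaces 12 → [10, 14]
13 → replaces 14 → [10, 13]
16 → extends → [10, 13, 16]
13 → already a tail → [10, 13, 16]
19 → extends → [10, 13, 16, 19]
16 → already a tail → [10, 13, 16, 19]
19 → already a tail → [10, 13, 16, 19]
30 → extends → [10, 13, 16, 19, 30]
22 → replaces 30 → [10, 13, 16, 19, 22]
15 → replaces 16 → [10, 13, 15, 19, 22]
35 → extends → [10, 13, 15, 19, 22, 35]
Length 6; one witness is 12, 14, 16, 19, 30, 35.

12, 14, 16, 19, 30, 35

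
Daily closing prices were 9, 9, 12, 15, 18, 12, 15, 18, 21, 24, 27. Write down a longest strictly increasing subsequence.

9, 12, 15, 18, 21, 24, 27

Patience tails give the LIS length; then backtrack through the dp parents:
9 → extends → [9]
9 → already a tail → [9]
12 → extends → [9, 12]
15 → extends → [9, 12, 15]
18 → extends → [9, 12, 15, 18]
12 → already a tail → [9, 12, 15, 18]
15 → already a tail → [9, 12, 15, 18]
18 → already a tail → [9, 12, 15, 18]
21 → extends → [9, 12, 15, 18, 21]
24 → extends → [9, 12, 15, 18, 21, 24]
27 → extends → [9, 12, 15, 18, 21, 24, 27]
Length 7; one witness is 9, 12, 15, 18, 21, 24, 27.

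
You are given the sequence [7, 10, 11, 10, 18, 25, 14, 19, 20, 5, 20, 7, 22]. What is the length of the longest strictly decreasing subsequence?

3

Negate each value so 'decreasing' becomes 'increasing', then run patience tails on the negated sequence:
-7 → extends → [-7]
-10 → replaces -7 → [-10]
-11 → replaces -10 → [-11]
-10 → extends → [-11, -10]
-18 → replaces -11 → [-18, -10]
-25 → replaces -18 → [-25, -10]
-14 → replaces -10 → [-25, -14]
-19 → replaces -14 → [-25, -19]
-20 → replaces -19 → [-25, -20]
-5 → extends → [-25, -20, -5]
-20 → already a tail → [-25, -20, -5]
-7 → replaces -5 → [-25, -20, -7]
-22 → replaces -20 → [-25, -22, -7]
Three tails, so the longest strictly decreasing subsequence of the original has length 3.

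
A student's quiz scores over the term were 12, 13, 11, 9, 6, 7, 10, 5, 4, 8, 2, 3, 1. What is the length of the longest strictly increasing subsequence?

3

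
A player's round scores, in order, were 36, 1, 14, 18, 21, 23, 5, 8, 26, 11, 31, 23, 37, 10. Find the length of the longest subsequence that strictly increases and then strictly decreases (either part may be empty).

9

inc[i] = longest strictly increasing subsequence ending at i; dec[i] = longest strictly decreasing subsequence starting at i:
i:      1  2  3  4  5  6  7  8  9 10 11 12 13 14
a[i]:  36  1 14 18 21 23  5  8 26 11 31 23 37 10
inc:    1  1  2  3  4  5  2  3  6  4  7  5  8  4
dec:    4  1  3  3  3  3  1  1  3  2  3  2  2  1
Best peak at i=11 (value 31): inc=7, dec=3, length 7+3−1 = 9.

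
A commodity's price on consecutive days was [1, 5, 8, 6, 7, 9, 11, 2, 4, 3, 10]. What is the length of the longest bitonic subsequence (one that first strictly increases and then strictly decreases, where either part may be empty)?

8

inc[i] = longest strictly increasing subsequence ending at i; dec[i] = longest strictly decreasing subsequence starting at i:
i:      1  2  3  4  5  6  7  8  9 10 11
a[i]:   1  5  8  6  7  9 11  2  4  3 10
inc:    1  2  3  3  4  5  6  2  3  3  6
dec:    1  3  4  3  3  3  3  1  2  1  1
Best peak at i=7 (value 11): inc=6, dec=3, length 6+3−1 = 8.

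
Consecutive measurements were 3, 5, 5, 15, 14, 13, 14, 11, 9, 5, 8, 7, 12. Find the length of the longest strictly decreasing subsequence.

7

Let dp[i] be the longest strictly decreasing subsequence ending at i:
i:      1  2  3  4  5  6  7  8  9 10 11 12 13
a[i]:   3  5  5 15 14 13 14 11  9  5  8  7 12
dp:     1  1  1  1  2  3  2  4  5  6  6  7  4
Maximum is 7.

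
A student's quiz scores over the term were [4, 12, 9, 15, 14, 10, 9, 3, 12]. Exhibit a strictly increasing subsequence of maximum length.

Patience tails give the LIS length; then backtrack through the dp parents:
4 → extends → [4]
12 → extends → [4, 12]
9 → replaces 12 → [4, 9]
15 → extends → [4, 9, 15]
14 → replaces 15 → [4, 9, 14]
10 → replaces 14 → [4, 9, 10]
9 → already a tail → [4, 9, 10]
3 → replaces 4 → [3, 9, 10]
12 → extends → [3, 9, 10, 12]
Length 4; one witness is 4, 9, 10, 12.

4, 9, 10, 12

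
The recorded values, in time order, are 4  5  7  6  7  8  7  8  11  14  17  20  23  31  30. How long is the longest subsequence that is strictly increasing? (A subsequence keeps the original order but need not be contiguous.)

11

Track the smallest tail for each achievable length (strict):
4 → extends → [4]
5 → extends → [4, 5]
7 → extends → [4, 5, 7]
6 → replaces 7 → [4, 5, 6]
7 → extends → [4, 5, 6, 7]
8 → extends → [4, 5, 6, 7, 8]
7 → already a tail → [4, 5, 6, 7, 8]
8 → already a tail → [4, 5, 6, 7, 8]
11 → extends → [4, 5, 6, 7, 8, 11]
14 → extends → [4, 5, 6, 7, 8, 11, 14]
17 → extends → [4, 5, 6, 7, 8, 11, 14, 17]
20 → extends → [4, 5, 6, 7, 8, 11, 14, 17, 20]
23 → extends → [4, 5, 6, 7, 8, 11, 14, 17, 20, 23]
31 → extends → [4, 5, 6, 7, 8, 11, 14, 17, 20, 23, 31]
30 → replaces 31 → [4, 5, 6, 7, 8, 11, 14, 17, 20, 23, 30]
Eleven tails, so the longest strictly increasing subsequence has length 11 (e.g. 4, 5, 6, 7, 8, 11, 14, 17, 20, 23, 31).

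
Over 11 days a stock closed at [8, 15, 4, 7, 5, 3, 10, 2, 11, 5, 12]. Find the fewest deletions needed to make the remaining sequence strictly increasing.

6

Fewest deletions = n − (longest strictly increasing subsequence).
i:      1  2  3  4  5  6  7  8  9 10 11
a[i]:   8 15  4  7  5  3 10  2 11  5 12
dp:     1  2  1  2  2  1  3  1  4  2  5
max dp = 5, so deletions = 11 − 5 = 6.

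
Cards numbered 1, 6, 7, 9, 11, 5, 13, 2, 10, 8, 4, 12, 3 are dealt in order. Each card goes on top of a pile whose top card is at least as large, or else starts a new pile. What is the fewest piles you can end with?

6

Place each on the leftmost legal pile:
1 → new pile 1 (tops now [1])
6 → new pile 2 (tops now [1, 6])
7 → new pile 3 (tops now [1, 6, 7])
9 → new pile 4 (tops now [1, 6, 7, 9])
11 → new pile 5 (tops now [1, 6, 7, 9, 11])
5 → pile 2 (tops now [1, 5, 7, 9, 11])
13 → new pile 6 (tops now [1, 5, 7, 9, 11, 13])
2 → pile 2 (tops now [1, 2, 7, 9, 11, 13])
10 → pile 5 (tops now [1, 2, 7, 9, 10, 13])
8 → pile 4 (tops now [1, 2, 7, 8, 10, 13])
4 → pile 3 (tops now [1, 2, 4, 8, 10, 13])
12 → pile 6 (tops now [1, 2, 4, 8, 10, 12])
3 → pile 3 (tops now [1, 2, 3, 8, 10, 12])
Six piles.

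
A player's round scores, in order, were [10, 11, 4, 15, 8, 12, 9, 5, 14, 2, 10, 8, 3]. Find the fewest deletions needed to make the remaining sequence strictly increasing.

9

Fewest deletions = n − (longest strictly increasing subsequence).
i:      1  2  3  4  5  6  7  8  9 10 11 12 13
a[i]:  10 11  4 15  8 12  9  5 14  2 10  8  3
dp:     1  2  1  3  2  3  3  2  4  1  4  3  2
max dp = 4, so deletions = 13 − 4 = 9.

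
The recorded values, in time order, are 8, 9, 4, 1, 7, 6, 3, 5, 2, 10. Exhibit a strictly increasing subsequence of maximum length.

Patience tails give the LIS length; then backtrack through the dp parents:
8 → extends → [8]
9 → extends → [8, 9]
4 → replaces 8 → [4, 9]
1 → replaces 4 → [1, 9]
7 → replaces 9 → [1, 7]
6 → replaces 7 → [1, 6]
3 → replaces 6 → [1, 3]
5 → extends → [1, 3, 5]
2 → replaces 3 → [1, 2, 5]
10 → extends → [1, 2, 5, 10]
Length 4; one witness is 1, 3, 5, 10.

1, 3, 5, 10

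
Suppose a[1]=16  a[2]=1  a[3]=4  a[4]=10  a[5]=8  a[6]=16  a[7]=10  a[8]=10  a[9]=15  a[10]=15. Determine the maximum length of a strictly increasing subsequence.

5

Track the smallest tail for each achievable length (strict):
16 → extends → [16]
1 → replaces 16 → [1]
4 → extends → [1, 4]
10 → extends → [1, 4, 10]
8 → replaces 10 → [1, 4, 8]
16 → extends → [1, 4, 8, 16]
10 → replaces 16 → [1, 4, 8, 10]
10 → already a tail → [1, 4, 8, 10]
15 → extends → [1, 4, 8, 10, 15]
15 → already a tail → [1, 4, 8, 10, 15]
Five tails, so the longest strictly increasing subsequence has length 5 (e.g. 1, 4, 8, 10, 15).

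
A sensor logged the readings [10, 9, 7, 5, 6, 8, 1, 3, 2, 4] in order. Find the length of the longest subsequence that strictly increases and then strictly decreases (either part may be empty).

6

inc[i] = longest strictly increasing subsequence ending at i; dec[i] = longest strictly decreasing subsequence starting at i:
i:      1  2  3  4  5  6  7  8  9 10
a[i]:  10  9  7  5  6  8  1  3  2  4
inc:    1  1  1  1  2  3  1  2  2  3
dec:    6  5  4  3  3  3  1  2  1  1
Best peak at i=1 (value 10): inc=1, dec=6, length 1+6−1 = 6.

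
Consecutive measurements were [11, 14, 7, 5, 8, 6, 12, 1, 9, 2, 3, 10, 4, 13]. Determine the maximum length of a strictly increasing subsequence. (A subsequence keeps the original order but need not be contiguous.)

5

Let dp[i] be the length of the longest such subsequence ending at index i:
i:      1  2  3  4  5  6  7  8  9 10 11 12 13 14
a[i]:  11 14  7  5  8  6 12  1  9  2  3 10  4 13
dp:     1  2  1  1  2  2  3  1  3  2  3  4  4  5
Maximum dp value is 5.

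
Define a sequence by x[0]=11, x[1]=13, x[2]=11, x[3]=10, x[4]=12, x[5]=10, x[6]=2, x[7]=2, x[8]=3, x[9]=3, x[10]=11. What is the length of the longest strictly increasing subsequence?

Track the smallest tail for each achievable length (strict):
11 → extends → [11]
13 → extends → [11, 13]
11 → already a tail → [11, 13]
10 → replaces 11 → [10, 13]
12 → replaces 13 → [10, 12]
10 → already a tail → [10, 12]
2 → replaces 10 → [2, 12]
2 → already a tail → [2, 12]
3 → replaces 12 → [2, 3]
3 → already a tail → [2, 3]
11 → extends → [2, 3, 11]
Three tails, so the longest strictly increasing subsequence has length 3 (e.g. 2, 3, 11).

3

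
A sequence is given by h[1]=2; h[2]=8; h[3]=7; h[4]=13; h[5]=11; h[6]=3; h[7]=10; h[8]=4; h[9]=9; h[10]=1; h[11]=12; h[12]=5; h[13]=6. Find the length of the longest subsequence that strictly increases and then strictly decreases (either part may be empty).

inc[i] = longest strictly increasing subsequence ending at i; dec[i] = longest strictly decreasing subsequence starting at i:
i:      1  2  3  4  5  6  7  8  9 10 11 12 13
h[i]:   2  8  7 13 11  3 10  4  9  1 12  5  6
inc:    1  2  2  3  3  2  3  3  4  1  5  4  5
dec:    2  4  3  5  4  2  3  2  2  1  2  1  1
Best peak at i=4 (value 13): inc=3, dec=5, length 3+5−1 = 7.

7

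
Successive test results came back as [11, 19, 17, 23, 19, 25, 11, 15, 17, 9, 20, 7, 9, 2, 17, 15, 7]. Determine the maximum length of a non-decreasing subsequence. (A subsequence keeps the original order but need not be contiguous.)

5

Let dp[i] be the length of the longest such subsequence ending at index i:
i:      1  2  3  4  5  6  7  8  9 10 11 12 13 14 15 16 17
a[i]:  11 19 17 23 19 25 11 15 17  9 20  7  9  2 17 15  7
dp:     1  2  2  3  3  4  2  3  4  1  5  1  2  1  5  4  2
Maximum dp value is 5.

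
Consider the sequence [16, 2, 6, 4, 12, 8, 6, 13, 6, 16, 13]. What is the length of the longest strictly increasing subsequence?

5

Track the smallest tail for each achievable length (strict):
16 → extends → [16]
2 → replaces 16 → [2]
6 → extends → [2, 6]
4 → replaces 6 → [2, 4]
12 → extends → [2, 4, 12]
8 → replaces 12 → [2, 4, 8]
6 → replaces 8 → [2, 4, 6]
13 → extends → [2, 4, 6, 13]
6 → already a tail → [2, 4, 6, 13]
16 → extends → [2, 4, 6, 13, 16]
13 → already a tail → [2, 4, 6, 13, 16]
Five tails, so the longest strictly increasing subsequence has length 5 (e.g. 2, 6, 12, 13, 16).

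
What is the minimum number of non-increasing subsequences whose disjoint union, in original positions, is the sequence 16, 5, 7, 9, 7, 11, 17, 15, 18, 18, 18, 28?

Place each on the leftmost legal pile:
16 → new pile 1 (tops now [16])
5 → pile 1 (tops now [5])
7 → new pile 2 (tops now [5, 7])
9 → new pile 3 (tops now [5, 7, 9])
7 → pile 2 (tops now [5, 7, 9])
11 → new pile 4 (tops now [5, 7, 9, 11])
17 → new pile 5 (tops now [5, 7, 9, 11, 17])
15 → pile 5 (tops now [5, 7, 9, 11, 15])
18 → new pile 6 (tops now [5, 7, 9, 11, 15, 18])
18 → pile 6 (tops now [5, 7, 9, 11, 15, 18])
18 → pile 6 (tops now [5, 7, 9, 11, 15, 18])
28 → new pile 7 (tops now [5, 7, 9, 11, 15, 18, 28])
Seven piles.

7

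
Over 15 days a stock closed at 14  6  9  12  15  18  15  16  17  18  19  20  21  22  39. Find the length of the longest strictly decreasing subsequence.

Let dp[i] be the longest strictly decreasing subsequence ending at i:
i:      1  2  3  4  5  6  7  8  9 10 11 12 13 14 15
a[i]:  14  6  9 12 15 18 15 16 17 18 19 20 21 22 39
dp:     1  2  2  2  1  1  2  2  2  1  1  1  1  1  1
Maximum is 2.

2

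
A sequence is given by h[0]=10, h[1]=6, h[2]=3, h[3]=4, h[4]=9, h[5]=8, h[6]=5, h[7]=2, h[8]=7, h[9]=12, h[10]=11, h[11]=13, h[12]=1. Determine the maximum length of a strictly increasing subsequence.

6

Let dp[i] be the length of the longest such subsequence ending at index i:
i:      0  1  2  3  4  5  6  7  8  9 10 11 12
h[i]:  10  6  3  4  9  8  5  2  7 12 11 13  1
dp:     1  1  1  2  3  3  3  1  4  5  5  6  1
Maximum dp value is 6.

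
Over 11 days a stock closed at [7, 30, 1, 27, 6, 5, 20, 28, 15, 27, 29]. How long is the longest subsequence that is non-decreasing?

5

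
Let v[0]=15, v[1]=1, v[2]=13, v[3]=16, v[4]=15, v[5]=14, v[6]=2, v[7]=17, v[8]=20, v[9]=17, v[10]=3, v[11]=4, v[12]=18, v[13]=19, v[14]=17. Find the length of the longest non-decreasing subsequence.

Let dp[i] be the length of the longest such subsequence ending at index i:
i:      0  1  2  3  4  5  6  7  8  9 10 11 12 13 14
v[i]:  15  1 13 16 15 14  2 17 20 17  3  4 18 19 17
dp:     1  1  2  3  3  3  2  4  5  5  3  4  6  7  6
Maximum dp value is 7.

7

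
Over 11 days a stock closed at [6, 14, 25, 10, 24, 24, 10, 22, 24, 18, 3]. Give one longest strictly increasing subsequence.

6, 14, 22, 24

Patience tails give the LIS length; then backtrack through the dp parents:
6 → extends → [6]
14 → extends → [6, 14]
25 → extends → [6, 14, 25]
10 → replaces 14 → [6, 10, 25]
24 → replaces 25 → [6, 10, 24]
24 → already a tail → [6, 10, 24]
10 → already a tail → [6, 10, 24]
22 → replaces 24 → [6, 10, 22]
24 → extends → [6, 10, 22, 24]
18 → replaces 22 → [6, 10, 18, 24]
3 → replaces 6 → [3, 10, 18, 24]
Length 4; one witness is 6, 14, 22, 24.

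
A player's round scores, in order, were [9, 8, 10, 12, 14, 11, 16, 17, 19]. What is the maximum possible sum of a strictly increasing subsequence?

Let S[i] be the best sum of a strictly increasing subsequence ending at i:
i:      1  2  3  4  5  6  7  8  9
a[i]:   9  8 10 12 14 11 16 17 19
S:      9  8 19 31 45 30 61 78 97
Maximum is 97 (e.g. 9 + 10 + 12 + 14 + 16 + 17 + 19).

97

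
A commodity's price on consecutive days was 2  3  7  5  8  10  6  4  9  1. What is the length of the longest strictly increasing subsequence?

Track the smallest tail for each achievable length (strict):
2 → extends → [2]
3 → extends → [2, 3]
7 → extends → [2, 3, 7]
5 → replaces 7 → [2, 3, 5]
8 → extends → [2, 3, 5, 8]
10 → extends → [2, 3, 5, 8, 10]
6 → replaces 8 → [2, 3, 5, 6, 10]
4 → replaces 5 → [2, 3, 4, 6, 10]
9 → replaces 10 → [2, 3, 4, 6, 9]
1 → replaces 2 → [1, 3, 4, 6, 9]
Five tails, so the longest strictly increasing subsequence has length 5 (e.g. 2, 3, 7, 8, 10).

5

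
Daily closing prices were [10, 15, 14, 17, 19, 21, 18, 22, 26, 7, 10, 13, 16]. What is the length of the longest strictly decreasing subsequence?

Let dp[i] be the longest strictly decreasing subsequence ending at i:
i:      1  2  3  4  5  6  7  8  9 10 11 12 13
a[i]:  10 15 14 17 19 21 18 22 26  7 10 13 16
dp:     1  1  2  1  1  1  2  1  1  3  3  3  3
Maximum is 3.

3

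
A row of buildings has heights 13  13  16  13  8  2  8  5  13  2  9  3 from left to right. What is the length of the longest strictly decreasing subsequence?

5

Let dp[i] be the longest strictly decreasing subsequence ending at i:
i:      1  2  3  4  5  6  7  8  9 10 11 12
a[i]:  13 13 16 13  8  2  8  5 13  2  9  3
dp:     1  1  1  2  3  4  3  4  2  5  3  5
Maximum is 5.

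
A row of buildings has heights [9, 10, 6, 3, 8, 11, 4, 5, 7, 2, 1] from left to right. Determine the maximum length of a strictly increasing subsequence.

Track the smallest tail for each achievable length (strict):
9 → extends → [9]
10 → extends → [9, 10]
6 → replaces 9 → [6, 10]
3 → replaces 6 → [3, 10]
8 → replaces 10 → [3, 8]
11 → extends → [3, 8, 11]
4 → replaces 8 → [3, 4, 11]
5 → replaces 11 → [3, 4, 5]
7 → extends → [3, 4, 5, 7]
2 → replaces 3 → [2, 4, 5, 7]
1 → replaces 2 → [1, 4, 5, 7]
Four tails, so the longest strictly increasing subsequence has length 4 (e.g. 3, 4, 5, 7).

4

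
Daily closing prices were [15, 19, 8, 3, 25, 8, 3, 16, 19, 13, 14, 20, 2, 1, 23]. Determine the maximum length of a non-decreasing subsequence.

Track the smallest tail for each achievable length (allowing ties):
15 → extends → [15]
19 → extends → [15, 19]
8 → replaces 15 → [8, 19]
3 → replaces 8 → [3, 19]
25 → extends → [3, 19, 25]
8 → replaces 19 → [3, 8, 25]
3 → replaces 8 → [3, 3, 25]
16 → replaces 25 → [3, 3, 16]
19 → extends → [3, 3, 16, 19]
13 → replaces 16 → [3, 3, 13, 19]
14 → replaces 19 → [3, 3, 13, 14]
20 → extends → [3, 3, 13, 14, 20]
2 → replaces 3 → [2, 3, 13, 14, 20]
1 → replaces 2 → [1, 3, 13, 14, 20]
23 → extends → [1, 3, 13, 14, 20, 23]
Six tails, so the longest non-decreasing subsequence has length 6 (e.g. 8, 8, 16, 19, 20, 23).

6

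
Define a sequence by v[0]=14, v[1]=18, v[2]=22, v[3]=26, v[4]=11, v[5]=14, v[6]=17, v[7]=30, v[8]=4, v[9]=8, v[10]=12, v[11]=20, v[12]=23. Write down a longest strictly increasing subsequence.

14, 18, 22, 26, 30

Patience tails give the LIS length; then backtrack through the dp parents:
14 → extends → [14]
18 → extends → [14, 18]
22 → extends → [14, 18, 22]
26 → extends → [14, 18, 22, 26]
11 → replaces 14 → [11, 18, 22, 26]
14 → replaces 18 → [11, 14, 22, 26]
17 → replaces 22 → [11, 14, 17, 26]
30 → extends → [11, 14, 17, 26, 30]
4 → replaces 11 → [4, 14, 17, 26, 30]
8 → replaces 14 → [4, 8, 17, 26, 30]
12 → replaces 17 → [4, 8, 12, 26, 30]
20 → replaces 26 → [4, 8, 12, 20, 30]
23 → replaces 30 → [4, 8, 12, 20, 23]
Length 5; one witness is 14, 18, 22, 26, 30.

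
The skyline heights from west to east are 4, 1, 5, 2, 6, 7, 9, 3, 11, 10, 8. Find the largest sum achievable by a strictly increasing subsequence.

42

Let S[i] be the best sum of a strictly increasing subsequence ending at i:
i:      1  2  3  4  5  6  7  8  9 10 11
a[i]:   4  1  5  2  6  7  9  3 11 10  8
S:      4  1  9  3 15 22 31  6 42 41 30
Maximum is 42 (e.g. 4 + 5 + 6 + 7 + 9 + 11).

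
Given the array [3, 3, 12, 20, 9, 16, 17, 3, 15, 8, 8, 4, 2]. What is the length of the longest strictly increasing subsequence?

4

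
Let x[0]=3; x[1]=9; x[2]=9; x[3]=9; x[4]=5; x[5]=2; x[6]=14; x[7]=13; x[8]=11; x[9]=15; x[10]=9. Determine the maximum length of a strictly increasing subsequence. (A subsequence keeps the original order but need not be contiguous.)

4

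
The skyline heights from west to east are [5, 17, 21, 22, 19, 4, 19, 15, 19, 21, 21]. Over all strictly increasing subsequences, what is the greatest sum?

65

Let S[i] be the best sum of a strictly increasing subsequence ending at i:
i:      1  2  3  4  5  6  7  8  9 10 11
a[i]:   5 17 21 22 19  4 19 15 19 21 21
S:      5 22 43 65 41  4 41 20 41 62 62
Maximum is 65 (e.g. 5 + 17 + 21 + 22).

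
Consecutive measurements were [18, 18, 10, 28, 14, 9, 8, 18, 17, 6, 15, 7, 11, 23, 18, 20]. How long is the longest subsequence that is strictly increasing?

Track the smallest tail for each achievable length (strict):
18 → extends → [18]
18 → already a tail → [18]
10 → replaces 18 → [10]
28 → extends → [10, 28]
14 → replaces 28 → [10, 14]
9 → replaces 10 → [9, 14]
8 → replaces 9 → [8, 14]
18 → extends → [8, 14, 18]
17 → replaces 18 → [8, 14, 17]
6 → replaces 8 → [6, 14, 17]
15 → replaces 17 → [6, 14, 15]
7 → replaces 14 → [6, 7, 15]
11 → replaces 15 → [6, 7, 11]
23 → extends → [6, 7, 11, 23]
18 → replaces 23 → [6, 7, 11, 18]
20 → extends → [6, 7, 11, 18, 20]
Five tails, so the longest strictly increasing subsequence has length 5 (e.g. 10, 14, 17, 18, 20).

5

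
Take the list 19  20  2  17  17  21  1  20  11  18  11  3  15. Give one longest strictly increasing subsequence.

19, 20, 21

Patience tails give the LIS length; then backtrack through the dp parents:
19 → extends → [19]
20 → extends → [19, 20]
2 → replaces 19 → [2, 20]
17 → replaces 20 → [2, 17]
17 → already a tail → [2, 17]
21 → extends → [2, 17, 21]
1 → replaces 2 → [1, 17, 21]
20 → replaces 21 → [1, 17, 20]
11 → replaces 17 → [1, 11, 20]
18 → replaces 20 → [1, 11, 18]
11 → already a tail → [1, 11, 18]
3 → replaces 11 → [1, 3, 18]
15 → replaces 18 → [1, 3, 15]
Length 3; one witness is 19, 20, 21.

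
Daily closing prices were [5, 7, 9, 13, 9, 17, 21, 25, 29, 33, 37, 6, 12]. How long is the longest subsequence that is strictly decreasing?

3

Negate each value so 'decreasing' becomes 'increasing', then run patience tails on the negated sequence:
-5 → extends → [-5]
-7 → replaces -5 → [-7]
-9 → replaces -7 → [-9]
-13 → replaces -9 → [-13]
-9 → extends → [-13, -9]
-17 → replaces -13 → [-17, -9]
-21 → replaces -17 → [-21, -9]
-25 → replaces -21 → [-25, -9]
-29 → replaces -25 → [-29, -9]
-33 → replaces -29 → [-33, -9]
-37 → replaces -33 → [-37, -9]
-6 → extends → [-37, -9, -6]
-12 → replaces -9 → [-37, -12, -6]
Three tails, so the longest strictly decreasing subsequence of the original has length 3.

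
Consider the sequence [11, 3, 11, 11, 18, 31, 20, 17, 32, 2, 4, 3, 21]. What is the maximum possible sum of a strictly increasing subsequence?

95

Let S[i] be the best sum of a strictly increasing subsequence ending at i:
i:      1  2  3  4  5  6  7  8  9 10 11 12 13
a[i]:  11  3 11 11 18 31 20 17 32  2  4  3 21
S:     11  3 14 14 32 63 52 31 95  2  7  5 73
Maximum is 95 (e.g. 3 + 11 + 18 + 31 + 32).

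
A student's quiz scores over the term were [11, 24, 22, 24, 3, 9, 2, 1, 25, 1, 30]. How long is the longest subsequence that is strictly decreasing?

5

Negate each value so 'decreasing' becomes 'increasing', then run patience tails on the negated sequence:
-11 → extends → [-11]
-24 → replaces -11 → [-24]
-22 → extends → [-24, -22]
-24 → already a tail → [-24, -22]
-3 → extends → [-24, -22, -3]
-9 → replaces -3 → [-24, -22, -9]
-2 → extends → [-24, -22, -9, -2]
-1 → extends → [-24, -22, -9, -2, -1]
-25 → replaces -24 → [-25, -22, -9, -2, -1]
-1 → already a tail → [-25, -22, -9, -2, -1]
-30 → replaces -25 → [-30, -22, -9, -2, -1]
Five tails, so the longest strictly decreasing subsequence of the original has length 5.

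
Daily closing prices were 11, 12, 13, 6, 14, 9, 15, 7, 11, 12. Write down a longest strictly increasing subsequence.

Patience tails give the LIS length; then backtrack through the dp parents:
11 → extends → [11]
12 → extends → [11, 12]
13 → extends → [11, 12, 13]
6 → replaces 11 → [6, 12, 13]
14 → extends → [6, 12, 13, 14]
9 → replaces 12 → [6, 9, 13, 14]
15 → extends → [6, 9, 13, 14, 15]
7 → replaces 9 → [6, 7, 13, 14, 15]
11 → replaces 13 → [6, 7, 11, 14, 15]
12 → replaces 14 → [6, 7, 11, 12, 15]
Length 5; one witness is 11, 12, 13, 14, 15.

11, 12, 13, 14, 15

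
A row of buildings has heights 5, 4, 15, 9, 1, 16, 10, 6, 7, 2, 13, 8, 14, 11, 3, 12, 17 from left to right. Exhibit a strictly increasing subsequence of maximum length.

Patience tails give the LIS length; then backtrack through the dp parents:
5 → extends → [5]
4 → replaces 5 → [4]
15 → extends → [4, 15]
9 → replaces 15 → [4, 9]
1 → replaces 4 → [1, 9]
16 → extends → [1, 9, 16]
10 → replaces 16 → [1, 9, 10]
6 → replaces 9 → [1, 6, 10]
7 → replaces 10 → [1, 6, 7]
2 → replaces 6 → [1, 2, 7]
13 → extends → [1, 2, 7, 13]
8 → replaces 13 → [1, 2, 7, 8]
14 → extends → [1, 2, 7, 8, 14]
11 → replaces 14 → [1, 2, 7, 8, 11]
3 → replaces 7 → [1, 2, 3, 8, 11]
12 → extends → [1, 2, 3, 8, 11, 12]
17 → extends → [1, 2, 3, 8, 11, 12, 17]
Length 7; one witness is 5, 6, 7, 8, 11, 12, 17.

5, 6, 7, 8, 11, 12, 17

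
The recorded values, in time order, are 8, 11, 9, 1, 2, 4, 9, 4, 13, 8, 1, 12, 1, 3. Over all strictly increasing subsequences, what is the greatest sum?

32

Let S[i] be the best sum of a strictly increasing subsequence ending at i:
i:      1  2  3  4  5  6  7  8  9 10 11 12 13 14
a[i]:   8 11  9  1  2  4  9  4 13  8  1 12  1  3
S:      8 19 17  1  3  7 17  7 32 15  1 31  1  6
Maximum is 32 (e.g. 8 + 11 + 13).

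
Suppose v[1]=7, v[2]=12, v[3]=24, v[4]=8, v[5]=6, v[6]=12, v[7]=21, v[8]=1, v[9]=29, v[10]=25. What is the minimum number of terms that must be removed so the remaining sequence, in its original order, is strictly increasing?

Fewest deletions = n − (longest strictly increasing subsequence).
Patience tails:
7 → extends → [7]
12 → extends → [7, 12]
24 → extends → [7, 12, 24]
8 → replaces 12 → [7, 8, 24]
6 → replaces 7 → [6, 8, 24]
12 → replaces 24 → [6, 8, 12]
21 → extends → [6, 8, 12, 21]
1 → replaces 6 → [1, 8, 12, 21]
29 → extends → [1, 8, 12, 21, 29]
25 → replaces 29 → [1, 8, 12, 21, 25]
Longest strictly increasing subsequence has length 5, so deletions = 10 − 5 = 5.

5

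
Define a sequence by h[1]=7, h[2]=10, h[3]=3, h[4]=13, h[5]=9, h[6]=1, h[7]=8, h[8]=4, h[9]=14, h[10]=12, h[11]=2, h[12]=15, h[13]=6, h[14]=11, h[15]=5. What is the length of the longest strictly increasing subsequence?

5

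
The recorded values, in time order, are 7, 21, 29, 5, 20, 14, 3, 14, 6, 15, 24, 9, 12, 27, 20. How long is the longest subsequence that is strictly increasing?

Track the smallest tail for each achievable length (strict):
7 → extends → [7]
21 → extends → [7, 21]
29 → extends → [7, 21, 29]
5 → replaces 7 → [5, 21, 29]
20 → replaces 21 → [5, 20, 29]
14 → replaces 20 → [5, 14, 29]
3 → replaces 5 → [3, 14, 29]
14 → already a tail → [3, 14, 29]
6 → replaces 14 → [3, 6, 29]
15 → replaces 29 → [3, 6, 15]
24 → extends → [3, 6, 15, 24]
9 → replaces 15 → [3, 6, 9, 24]
12 → replaces 24 → [3, 6, 9, 12]
27 → extends → [3, 6, 9, 12, 27]
20 → replaces 27 → [3, 6, 9, 12, 20]
Five tails, so the longest strictly increasing subsequence has length 5 (e.g. 7, 14, 15, 24, 27).

5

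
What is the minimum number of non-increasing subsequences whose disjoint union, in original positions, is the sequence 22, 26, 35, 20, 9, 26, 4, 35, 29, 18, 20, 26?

4

Place each on the leftmost legal pile:
22 → new pile 1 (tops now [22])
26 → new pile 2 (tops now [22, 26])
35 → new pile 3 (tops now [22, 26, 35])
20 → pile 1 (tops now [20, 26, 35])
9 → pile 1 (tops now [9, 26, 35])
26 → pile 2 (tops now [9, 26, 35])
4 → pile 1 (tops now [4, 26, 35])
35 → pile 3 (tops now [4, 26, 35])
29 → pile 3 (tops now [4, 26, 29])
18 → pile 2 (tops now [4, 18, 29])
20 → pile 3 (tops now [4, 18, 20])
26 → new pile 4 (tops now [4, 18, 20, 26])
Four piles.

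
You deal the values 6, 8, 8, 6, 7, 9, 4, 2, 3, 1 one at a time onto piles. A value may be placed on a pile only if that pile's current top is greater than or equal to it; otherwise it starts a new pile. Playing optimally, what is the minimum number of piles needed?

3

Place each on the leftmost legal pile:
6 → new pile 1 (tops now [6])
8 → new pile 2 (tops now [6, 8])
8 → pile 2 (tops now [6, 8])
6 → pile 1 (tops now [6, 8])
7 → pile 2 (tops now [6, 7])
9 → new pile 3 (tops now [6, 7, 9])
4 → pile 1 (tops now [4, 7, 9])
2 → pile 1 (tops now [2, 7, 9])
3 → pile 2 (tops now [2, 3, 9])
1 → pile 1 (tops now [1, 3, 9])
Three piles.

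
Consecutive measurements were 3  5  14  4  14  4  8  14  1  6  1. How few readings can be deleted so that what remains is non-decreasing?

6

Fewest deletions = n − (longest non-decreasing subsequence).
i:      1  2  3  4  5  6  7  8  9 10 11
a[i]:   3  5 14  4 14  4  8 14  1  6  1
dp:     1  2  3  2  4  3  4  5  1  4  2
max dp = 5, so deletions = 11 − 5 = 6.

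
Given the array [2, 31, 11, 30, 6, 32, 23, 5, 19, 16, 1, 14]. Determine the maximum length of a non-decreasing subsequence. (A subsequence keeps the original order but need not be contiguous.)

4

Track the smallest tail for each achievable length (allowing ties):
2 → extends → [2]
31 → extends → [2, 31]
11 → replaces 31 → [2, 11]
30 → extends → [2, 11, 30]
6 → replaces 11 → [2, 6, 30]
32 → extends → [2, 6, 30, 32]
23 → replaces 30 → [2, 6, 23, 32]
5 → replaces 6 → [2, 5, 23, 32]
19 → replaces 23 → [2, 5, 19, 32]
16 → replaces 19 → [2, 5, 16, 32]
1 → replaces 2 → [1, 5, 16, 32]
14 → replaces 16 → [1, 5, 14, 32]
Four tails, so the longest non-decreasing subsequence has length 4 (e.g. 2, 11, 30, 32).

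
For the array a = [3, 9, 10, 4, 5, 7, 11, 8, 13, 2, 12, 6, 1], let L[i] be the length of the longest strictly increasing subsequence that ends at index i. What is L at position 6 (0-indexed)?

dp[i] = 1 + max{dp[j] : j<i, a[j]<a[i]} (or 1 if no such j):
i:      0  1  2  3  4  5  6  7  8  9 10 11 12
a[i]:   3  9 10  4  5  7 11  8 13  2 12  6  1
dp:     1  2  3  2  3  4  5  5  6  1  6  4  1
At index 6 the value is 5.

5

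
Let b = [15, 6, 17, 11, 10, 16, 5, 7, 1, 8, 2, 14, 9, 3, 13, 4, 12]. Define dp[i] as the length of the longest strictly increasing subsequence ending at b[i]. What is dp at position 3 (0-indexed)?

dp[i] = 1 + max{dp[j] : j<i, b[j]<b[i]} (or 1 if no such j):
i:      0  1  2  3  4  5  6  7  8  9 10 11 12 13 14 15 16
b[i]:  15  6 17 11 10 16  5  7  1  8  2 14  9  3 13  4 12
dp:     1  1  2  2  2  3  1  2  1  3  2  4  4  3  5  4  5
At index 3 the value is 2.

2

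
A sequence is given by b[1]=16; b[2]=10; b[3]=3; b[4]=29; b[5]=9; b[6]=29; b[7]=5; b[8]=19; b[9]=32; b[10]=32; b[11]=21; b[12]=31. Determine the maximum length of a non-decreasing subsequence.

5

Let dp[i] be the length of the longest such subsequence ending at index i:
i:      1  2  3  4  5  6  7  8  9 10 11 12
b[i]:  16 10  3 29  9 29  5 19 32 32 21 31
dp:     1  1  1  2  2  3  2  3  4  5  4  5
Maximum dp value is 5.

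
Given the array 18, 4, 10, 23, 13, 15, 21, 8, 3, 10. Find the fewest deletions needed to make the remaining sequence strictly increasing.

5

Fewest deletions = n − (longest strictly increasing subsequence).
Patience tails:
18 → extends → [18]
4 → replaces 18 → [4]
10 → extends → [4, 10]
23 → extends → [4, 10, 23]
13 → replaces 23 → [4, 10, 13]
15 → extends → [4, 10, 13, 15]
21 → extends → [4, 10, 13, 15, 21]
8 → replaces 10 → [4, 8, 13, 15, 21]
3 → replaces 4 → [3, 8, 13, 15, 21]
10 → replaces 13 → [3, 8, 10, 15, 21]
Longest strictly increasing subsequence has length 5, so deletions = 10 − 5 = 5.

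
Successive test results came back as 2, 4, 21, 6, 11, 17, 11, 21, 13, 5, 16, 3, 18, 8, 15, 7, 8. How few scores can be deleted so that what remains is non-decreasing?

Fewest deletions = n − (longest non-decreasing subsequence).
Patience tails:
2 → extends → [2]
4 → extends → [2, 4]
21 → extends → [2, 4, 21]
6 → replaces 21 → [2, 4, 6]
11 → extends → [2, 4, 6, 11]
17 → extends → [2, 4, 6, 11, 17]
11 → replaces 17 → [2, 4, 6, 11, 11]
21 → extends → [2, 4, 6, 11, 11, 21]
13 → replaces 21 → [2, 4, 6, 11, 11, 13]
5 → replaces 6 → [2, 4, 5, 11, 11, 13]
16 → extends → [2, 4, 5, 11, 11, 13, 16]
3 → replaces 4 → [2, 3, 5, 11, 11, 13, 16]
18 → extends → [2, 3, 5, 11, 11, 13, 16, 18]
8 → replaces 11 → [2, 3, 5, 8, 11, 13, 16, 18]
15 → replaces 16 → [2, 3, 5, 8, 11, 13, 15, 18]
7 → replaces 8 → [2, 3, 5, 7, 11, 13, 15, 18]
8 → replaces 11 → [2, 3, 5, 7, 8, 13, 15, 18]
Longest non-decreasing subsequence has length 8, so deletions = 17 − 8 = 9.

9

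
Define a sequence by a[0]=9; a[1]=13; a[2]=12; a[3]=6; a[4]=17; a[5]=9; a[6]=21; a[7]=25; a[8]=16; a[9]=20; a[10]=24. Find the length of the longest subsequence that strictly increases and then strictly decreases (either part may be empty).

inc[i] = longest strictly increasing subsequence ending at i; dec[i] = longest strictly decreasing subsequence starting at i:
i:      0  1  2  3  4  5  6  7  8  9 10
a[i]:   9 13 12  6 17  9 21 25 16 20 24
inc:    1  2  2  1  3  2  4  5  3  4  5
dec:    2  3  2  1  2  1  2  2  1  1  1
Best peak at i=7 (value 25): inc=5, dec=2, length 5+2−1 = 6.

6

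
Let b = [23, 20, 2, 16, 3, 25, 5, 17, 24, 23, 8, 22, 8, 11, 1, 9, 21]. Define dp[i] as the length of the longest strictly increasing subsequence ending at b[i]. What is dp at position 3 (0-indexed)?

dp[i] = 1 + max{dp[j] : j<i, b[j]<b[i]} (or 1 if no such j):
i:      0  1  2  3  4  5  6  7  8  9 10 11 12 13 14 15 16
b[i]:  23 20  2 16  3 25  5 17 24 23  8 22  8 11  1  9 21
dp:     1  1  1  2  2  3  3  4  5  5  4  5  4  5  1  5  6
At index 3 the value is 2.

2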